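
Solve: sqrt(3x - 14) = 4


Square both sides: 3x - 14 = 4^2 = 16
3x = 16 + 14 = 30
x = 10
Check: sqrt(3*10 - 14) = sqrt(16) = 4 ✓

x = 10


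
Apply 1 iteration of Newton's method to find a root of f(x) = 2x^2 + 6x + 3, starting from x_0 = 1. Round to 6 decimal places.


Newton's method: x_(n+1) = x_n - f(x_n)/f'(x_n)
f(x) = 2x^2 + 6x + 3
f'(x) = 4x + 6

Iteration 1:
  f(1.000000) = 11.000000
  f'(1.000000) = 10.000000
  x_1 = 1.000000 - (11.000000)/(10.000000) = -0.100000

x_1 = -0.100000


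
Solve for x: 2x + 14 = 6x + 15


Starting with: 2x + 14 = 6x + 15
Move all x terms to left: (2 - 6)x = 15 - 14
Simplify: -4x = 1
Divide both sides by -4: x = -1/4

x = -1/4


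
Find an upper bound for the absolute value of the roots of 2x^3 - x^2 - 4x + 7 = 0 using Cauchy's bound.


Cauchy's bound: all roots r satisfy |r| <= 1 + max(|a_i/a_n|) for i = 0,...,n-1
where a_n is the leading coefficient.

Coefficients: [2, -1, -4, 7]
Leading coefficient a_n = 2
Ratios |a_i/a_n|: 1/2, 2, 7/2
Maximum ratio: 7/2
Cauchy's bound: |r| <= 1 + 7/2 = 9/2

Upper bound = 9/2


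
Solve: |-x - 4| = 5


An absolute value equation |expr| = 5 gives two cases:
Case 1: -x - 4 = 5
  -x = 9, so x = -9
Case 2: -x - 4 = -5
  -x = -1, so x = 1

x = -9, x = 1


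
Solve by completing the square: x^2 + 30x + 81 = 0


Start: x^2 + 30x + 81 = 0
Move constant: x^2 + 30x = -81
Half of 30 is 15, squared is 225
Add 225 to both sides: x^2 + 30x + 225 = 144
(x + 15)^2 = 144
x + 15 = ±12
x = -15 + 12 = -3 or x = -15 - 12 = -27

x = -27, x = -3


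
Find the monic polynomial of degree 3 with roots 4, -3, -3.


A monic polynomial with roots 4, -3, -3 is:
p(x) = (x - 4)(x + 3)(x + 3)
After multiplying by (x - 4): x - 4
After multiplying by (x + 3): x^2 - x - 12
After multiplying by (x + 3): x^3 + 2x^2 - 15x - 36

x^3 + 2x^2 - 15x - 36


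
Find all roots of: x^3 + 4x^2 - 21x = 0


The constant term is 0, so x = 0 is a root. Factor out x:
  x^2 + 4x - 21 = 0
Solve the quadratic x^2 + 4x - 21 = 0: discriminant = 4^2 - 4(1)(-21) = 16 + 84 = 100.
sqrt(100) = 10, so x = (-4 ± 10)/2: x = 3 or x = -7.
Collecting all roots found:

x = -7, x = 0, x = 3


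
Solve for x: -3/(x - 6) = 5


Multiply both sides by (x - 6): -3 = 5(x - 6)
Distribute: -3 = 5x - 30
5x = -3 + 30 = 27
x = 27/5

x = 27/5


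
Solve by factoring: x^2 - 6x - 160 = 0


We need two numbers that multiply to -160 and add to -6.
Those numbers are 10 and -16 (since 10 * (-16) = -160 and 10 + (-16) = -6).
So x^2 - 6x - 160 = (x + 10)(x - 16) = 0
Setting each factor to zero: x = -10 or x = 16

x = -10, x = 16


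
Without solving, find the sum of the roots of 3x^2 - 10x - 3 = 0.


By Vieta's formulas for ax^2 + bx + c = 0:
  Sum of roots = -b/a
  Product of roots = c/a

Here a = 3, b = -10, c = -3
Sum = -(-10)/3 = 10/3
Product = -3/3 = -1

Sum = 10/3


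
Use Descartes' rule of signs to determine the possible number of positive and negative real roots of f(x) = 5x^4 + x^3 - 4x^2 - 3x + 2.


Descartes' rule of signs:

For positive roots, count sign changes in f(x) = 5x^4 + x^3 - 4x^2 - 3x + 2:
Signs of coefficients: +, +, -, -, +
Number of sign changes: 2
Possible positive real roots: 2, 0

For negative roots, examine f(-x) = 5x^4 - x^3 - 4x^2 + 3x + 2:
Signs of coefficients: +, -, -, +, +
Number of sign changes: 2
Possible negative real roots: 2, 0

Positive roots: 2 or 0; Negative roots: 2 or 0


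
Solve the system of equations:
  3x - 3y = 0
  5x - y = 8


Using Cramer's rule:
Determinant D = (3)(-1) - (5)(-3) = -3 + 15 = 12
Dx = (0)(-1) - (8)(-3) = 0 + 24 = 24
Dy = (3)(8) - (5)(0) = 24 - 0 = 24
x = Dx/D = 24/12 = 2
y = Dy/D = 24/12 = 2

x = 2, y = 2


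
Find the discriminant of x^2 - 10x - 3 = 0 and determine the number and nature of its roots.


For ax^2 + bx + c = 0, discriminant D = b^2 - 4ac
Here a = 1, b = -10, c = -3
D = (-10)^2 - 4(1)(-3) = 100 + 12 = 112

D = 112 > 0 but not a perfect square
The equation has 2 distinct real irrational roots.

Discriminant = 112, 2 distinct real irrational roots


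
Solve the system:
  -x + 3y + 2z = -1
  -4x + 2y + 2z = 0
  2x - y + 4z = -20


Using Cramer's rule. Expand each determinant along the first row.
D  = (-1)*[2*4 - 2*(-1)] - 3*[(-4)*4 - 2*2] + 2*[(-4)*(-1) - 2*2]
  = (-1)*(10) - 3*(-20) + 2*(0) = 50
Dx = (-1)*[2*4 - 2*(-1)] - 3*[0*4 - 2*(-20)] + 2*[0*(-1) - 2*(-20)]
  = (-1)*(10) - 3*(40) + 2*(40) = -50
Dy = (-1)*[0*4 - 2*(-20)] - (-1)*[(-4)*4 - 2*2] + 2*[(-4)*(-20) - 0*2]
  = (-1)*(40) - (-1)*(-20) + 2*(80) = 100
Dz = (-1)*[2*(-20) - 0*(-1)] - 3*[(-4)*(-20) - 0*2] + (-1)*[(-4)*(-1) - 2*2]
  = (-1)*(-40) - 3*(80) + (-1)*(0) = -200
x = Dx/D = -50/50 = -1, y = Dy/D = 100/50 = 2, z = Dz/D = -200/50 = -4
Check eq1: (-1)(-1) + (3)(2) + (2)(-4) = -1 = -1 ✓
Check eq2: (-4)(-1) + (2)(2) + (2)(-4) = 0 = 0 ✓
Check eq3: (2)(-1) + (-1)(2) + (4)(-4) = -20 = -20 ✓

x = -1, y = 2, z = -4


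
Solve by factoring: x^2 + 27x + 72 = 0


We need two numbers that multiply to 72 and add to 27.
Those numbers are 3 and 24 (since 3 * 24 = 72 and 3 + 24 = 27).
So x^2 + 27x + 72 = (x + 3)(x + 24) = 0
Setting each factor to zero: x = -3 or x = -24

x = -24, x = -3


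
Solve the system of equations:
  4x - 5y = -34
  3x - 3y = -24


Using Cramer's rule:
Determinant D = (4)(-3) - (3)(-5) = -12 + 15 = 3
Dx = (-34)(-3) - (-24)(-5) = 102 - 120 = -18
Dy = (4)(-24) - (3)(-34) = -96 + 102 = 6
x = Dx/D = -18/3 = -6
y = Dy/D = 6/3 = 2

x = -6, y = 2


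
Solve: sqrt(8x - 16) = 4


Square both sides: 8x - 16 = 4^2 = 16
8x = 16 + 16 = 32
x = 4
Check: sqrt(8*4 - 16) = sqrt(16) = 4 ✓

x = 4


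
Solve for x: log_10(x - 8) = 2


Convert to exponential form: x - 8 = 10^2 = 100
x = 100 + 8 = 108
Check: log_10(108 - 8) = log_10(100) = log_10(100) = 2 ✓

x = 108


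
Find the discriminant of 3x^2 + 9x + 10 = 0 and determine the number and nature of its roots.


For ax^2 + bx + c = 0, discriminant D = b^2 - 4ac
Here a = 3, b = 9, c = 10
D = (9)^2 - 4(3)(10) = 81 - 120 = -39

D = -39 < 0
The equation has no real roots (2 complex conjugate roots).

Discriminant = -39, no real roots (2 complex conjugate roots)


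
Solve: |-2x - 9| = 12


An absolute value equation |expr| = 12 gives two cases:
Case 1: -2x - 9 = 12
  -2x = 21, so x = -21/2
Case 2: -2x - 9 = -12
  -2x = -3, so x = 3/2

x = -21/2, x = 3/2


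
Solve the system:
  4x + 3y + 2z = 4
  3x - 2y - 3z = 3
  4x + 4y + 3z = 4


Using Cramer's rule. Expand each determinant along the first row.
D  = 4*[(-2)*3 - (-3)*4] - 3*[3*3 - (-3)*4] + 2*[3*4 - (-2)*4]
  = 4*(6) - 3*(21) + 2*(20) = 1
Dx = 4*[(-2)*3 - (-3)*4] - 3*[3*3 - (-3)*4] + 2*[3*4 - (-2)*4]
  = 4*(6) - 3*(21) + 2*(20) = 1
Dy = 4*[3*3 - (-3)*4] - 4*[3*3 - (-3)*4] + 2*[3*4 - 3*4]
  = 4*(21) - 4*(21) + 2*(0) = 0
Dz = 4*[(-2)*4 - 3*4] - 3*[3*4 - 3*4] + 4*[3*4 - (-2)*4]
  = 4*(-20) - 3*(0) + 4*(20) = 0
x = Dx/D = 1/1 = 1, y = Dy/D = 0/1 = 0, z = Dz/D = 0/1 = 0
Check eq1: (4)(1) + (3)(0) + (2)(0) = 4 = 4 ✓
Check eq2: (3)(1) + (-2)(0) + (-3)(0) = 3 = 3 ✓
Check eq3: (4)(1) + (4)(0) + (3)(0) = 4 = 4 ✓

x = 1, y = 0, z = 0


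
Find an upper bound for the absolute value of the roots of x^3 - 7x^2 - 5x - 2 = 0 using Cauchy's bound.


Cauchy's bound: all roots r satisfy |r| <= 1 + max(|a_i/a_n|) for i = 0,...,n-1
where a_n is the leading coefficient.

Coefficients: [1, -7, -5, -2]
Leading coefficient a_n = 1
Ratios |a_i/a_n|: 7, 5, 2
Maximum ratio: 7
Cauchy's bound: |r| <= 1 + 7 = 8

Upper bound = 8


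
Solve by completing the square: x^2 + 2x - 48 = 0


Start: x^2 + 2x - 48 = 0
Move constant: x^2 + 2x = 48
Half of 2 is 1, squared is 1
Add 1 to both sides: x^2 + 2x + 1 = 49
(x + 1)^2 = 49
x + 1 = ±7
x = -1 + 7 = 6 or x = -1 - 7 = -8

x = -8, x = 6


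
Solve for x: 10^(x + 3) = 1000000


Express both sides with the same base.
1000000 = 10^6
Since the bases match, equate exponents: x + 3 = 6
So x = 6 - (3) = 3

x = 3


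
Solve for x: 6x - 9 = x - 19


Starting with: 6x - 9 = x - 19
Move all x terms to left: (6 - 1)x = -19 + 9
Simplify: 5x = -10
Divide both sides by 5: x = -2

x = -2


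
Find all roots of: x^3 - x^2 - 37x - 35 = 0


Let p(x) = x^3 - x^2 - 37x - 35. By the rational root theorem (leading coefficient 1), any rational root is an integer divisor of 35: try ±1, ±2, ... in turn.
Test x = 1: value = -72 ≠ 0.
Test x = -1: value = 0 ✓, so (x + 1) is a factor.
Synthetic division by (x + 1): bring down 1; 1(-1) - 1 = -2; (-2)(-1) - 37 = -35; (-35)(-1) - 35 = 0 → quotient x^2 - 2x - 35, remainder 0.
Solve the quadratic x^2 - 2x - 35 = 0: discriminant = (-2)^2 - 4(1)(-35) = 4 + 140 = 144.
sqrt(144) = 12, so x = (2 ± 12)/2: x = 7 or x = -5.
Collecting all roots found:

x = -5, x = -1, x = 7


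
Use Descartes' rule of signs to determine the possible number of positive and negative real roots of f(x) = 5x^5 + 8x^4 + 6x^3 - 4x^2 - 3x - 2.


Descartes' rule of signs:

For positive roots, count sign changes in f(x) = 5x^5 + 8x^4 + 6x^3 - 4x^2 - 3x - 2:
Signs of coefficients: +, +, +, -, -, -
Number of sign changes: 1
Possible positive real roots: 1

For negative roots, examine f(-x) = -5x^5 + 8x^4 - 6x^3 - 4x^2 + 3x - 2:
Signs of coefficients: -, +, -, -, +, -
Number of sign changes: 4
Possible negative real roots: 4, 2, 0

Positive roots: 1; Negative roots: 4 or 2 or 0


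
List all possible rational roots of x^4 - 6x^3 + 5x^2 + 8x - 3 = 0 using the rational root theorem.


Rational root theorem: possible roots are ±p/q where:
  p divides the constant term (-3): p ∈ {1, 3}
  q divides the leading coefficient (1): q ∈ {1}

All possible rational roots: -3, -1, 1, 3

-3, -1, 1, 3


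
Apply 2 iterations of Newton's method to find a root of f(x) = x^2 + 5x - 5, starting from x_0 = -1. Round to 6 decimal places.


Newton's method: x_(n+1) = x_n - f(x_n)/f'(x_n)
f(x) = x^2 + 5x - 5
f'(x) = 2x + 5

Iteration 1:
  f(-1.000000) = -9.000000
  f'(-1.000000) = 3.000000
  x_1 = -1.000000 - (-9.000000)/(3.000000) = 2.000000

Iteration 2:
  f(2.000000) = 9.000000
  f'(2.000000) = 9.000000
  x_2 = 2.000000 - (9.000000)/(9.000000) = 1.000000

x_2 = 1.000000


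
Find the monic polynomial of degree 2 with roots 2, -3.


A monic polynomial with roots 2, -3 is:
p(x) = (x - 2)(x + 3)
After multiplying by (x - 2): x - 2
After multiplying by (x + 3): x^2 + x - 6

x^2 + x - 6


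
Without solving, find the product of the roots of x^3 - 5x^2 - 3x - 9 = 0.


By Vieta's formulas for x^3 + bx^2 + cx + d = 0:
  r1 + r2 + r3 = -b/a = 5
  r1*r2 + r1*r3 + r2*r3 = c/a = -3
  r1*r2*r3 = -d/a = 9


Product = 9


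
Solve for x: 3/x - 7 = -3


Subtract -7 from both sides: 3/x = 4
Multiply both sides by x: 3 = 4 * x
Divide by 4: x = 3/4

x = 3/4


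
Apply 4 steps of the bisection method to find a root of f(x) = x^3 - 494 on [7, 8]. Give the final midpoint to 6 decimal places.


f(x) = x^3 - 494
f(7) = -151 < 0
f(8) = 18 > 0

Step 1: midpoint = (7.000000 + 8.000000)/2 = 7.500000
  f(7.500000) = -72.125000
  f(mid) < 0, so root is in [7.500000, 8.000000]

Step 2: midpoint = (7.500000 + 8.000000)/2 = 7.750000
  f(7.750000) = -28.515625
  f(mid) < 0, so root is in [7.750000, 8.000000]

Step 3: midpoint = (7.750000 + 8.000000)/2 = 7.875000
  f(7.875000) = -5.626953
  f(mid) < 0, so root is in [7.875000, 8.000000]

Step 4: midpoint = (7.875000 + 8.000000)/2 = 7.937500
  f(7.937500) = 6.093506
  f(mid) > 0, so root is in [7.875000, 7.937500]

midpoint = 7.937500


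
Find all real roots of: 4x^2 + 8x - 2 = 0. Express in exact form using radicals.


Using the quadratic formula: x = (-b ± sqrt(b^2 - 4ac)) / (2a)
Here a = 4, b = 8, c = -2
Discriminant = b^2 - 4ac = 8^2 - 4(4)(-2) = 64 + 32 = 96
Since discriminant = 96 > 0, there are two real roots.
x = (-8 ± 4*sqrt(6)) / 8
Simplifying: x = (-2 ± sqrt(6)) / 2
Numerically: x ≈ 0.2247 or x ≈ -2.2247

x = (-2 + sqrt(6)) / 2 or x = (-2 - sqrt(6)) / 2


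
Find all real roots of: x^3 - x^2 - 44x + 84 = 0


Let p(x) = x^3 - x^2 - 44x + 84. By the rational root theorem (leading coefficient 1), any rational root is an integer divisor of 84: try ±1, ±2, ... in turn.
Test x = 1: value = 40 ≠ 0.
Test x = -1: value = 126 ≠ 0.
Test x = 2: value = 0 ✓, so (x - 2) is a factor.
Synthetic division by (x - 2): bring down 1; 1(2) - 1 = 1; 1(2) - 44 = -42; (-42)(2) + 84 = 0 → quotient x^2 + x - 42, remainder 0.
Solve the quadratic x^2 + x - 42 = 0: discriminant = 1^2 - 4(1)(-42) = 1 + 168 = 169.
sqrt(169) = 13, so x = (-1 ± 13)/2: x = 6 or x = -7.

x = -7, x = 2, x = 6


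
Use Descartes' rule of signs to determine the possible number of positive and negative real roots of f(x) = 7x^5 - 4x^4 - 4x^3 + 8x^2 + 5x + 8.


Descartes' rule of signs:

For positive roots, count sign changes in f(x) = 7x^5 - 4x^4 - 4x^3 + 8x^2 + 5x + 8:
Signs of coefficients: +, -, -, +, +, +
Number of sign changes: 2
Possible positive real roots: 2, 0

For negative roots, examine f(-x) = -7x^5 - 4x^4 + 4x^3 + 8x^2 - 5x + 8:
Signs of coefficients: -, -, +, +, -, +
Number of sign changes: 3
Possible negative real roots: 3, 1

Positive roots: 2 or 0; Negative roots: 3 or 1


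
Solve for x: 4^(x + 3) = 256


Express both sides with the same base.
256 = 4^4
Since the bases match, equate exponents: x + 3 = 4
So x = 4 - (3) = 1

x = 1


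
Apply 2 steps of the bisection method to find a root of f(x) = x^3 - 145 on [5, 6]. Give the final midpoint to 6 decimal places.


f(x) = x^3 - 145
f(5) = -20 < 0
f(6) = 71 > 0

Step 1: midpoint = (5.000000 + 6.000000)/2 = 5.500000
  f(5.500000) = 21.375000
  f(mid) > 0, so root is in [5.000000, 5.500000]

Step 2: midpoint = (5.000000 + 5.500000)/2 = 5.250000
  f(5.250000) = -0.296875
  f(mid) < 0, so root is in [5.250000, 5.500000]

midpoint = 5.250000


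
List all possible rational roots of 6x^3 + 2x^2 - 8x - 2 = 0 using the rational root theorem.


Rational root theorem: possible roots are ±p/q where:
  p divides the constant term (-2): p ∈ {1, 2}
  q divides the leading coefficient (6): q ∈ {1, 2, 3, 6}

All possible rational roots: -2, -1, -2/3, -1/2, -1/3, -1/6, 1/6, 1/3, 1/2, 2/3, 1, 2

-2, -1, -2/3, -1/2, -1/3, -1/6, 1/6, 1/3, 1/2, 2/3, 1, 2


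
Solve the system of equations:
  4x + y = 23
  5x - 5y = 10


Using Cramer's rule:
Determinant D = (4)(-5) - (5)(1) = -20 - 5 = -25
Dx = (23)(-5) - (10)(1) = -115 - 10 = -125
Dy = (4)(10) - (5)(23) = 40 - 115 = -75
x = Dx/D = -125/-25 = 5
y = Dy/D = -75/-25 = 3

x = 5, y = 3


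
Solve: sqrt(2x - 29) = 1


Square both sides: 2x - 29 = 1^2 = 1
2x = 1 + 29 = 30
x = 15
Check: sqrt(2*15 - 29) = sqrt(1) = 1 ✓

x = 15


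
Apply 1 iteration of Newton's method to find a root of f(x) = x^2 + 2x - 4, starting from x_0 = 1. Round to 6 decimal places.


Newton's method: x_(n+1) = x_n - f(x_n)/f'(x_n)
f(x) = x^2 + 2x - 4
f'(x) = 2x + 2

Iteration 1:
  f(1.000000) = -1.000000
  f'(1.000000) = 4.000000
  x_1 = 1.000000 - (-1.000000)/(4.000000) = 1.250000

x_1 = 1.250000


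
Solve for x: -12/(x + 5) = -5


Multiply both sides by (x + 5): -12 = -5(x + 5)
Distribute: -12 = -5x - 25
-5x = -12 + 25 = 13
x = -13/5

x = -13/5


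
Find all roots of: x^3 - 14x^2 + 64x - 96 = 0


Let p(x) = x^3 - 14x^2 + 64x - 96. By the rational root theorem (leading coefficient 1), any rational root is an integer divisor of 96: try ±1, ±2, ... in turn.
Test x = 1: value = -45 ≠ 0.
Test x = -1: value = -175 ≠ 0.
Test x = 2: value = -16 ≠ 0.
Test x = -2: value = -288 ≠ 0.
Test x = 3: value = -3 ≠ 0.
Test x = -3: value = -441 ≠ 0.
Test x = 4: value = 0 ✓, so (x - 4) is a factor.
Synthetic division by (x - 4): bring down 1; 1(4) - 14 = -10; (-10)(4) + 64 = 24; 24(4) - 96 = 0 → quotient x^2 - 10x + 24, remainder 0.
Solve the quadratic x^2 - 10x + 24 = 0: discriminant = (-10)^2 - 4(1)(24) = 100 - 96 = 4.
sqrt(4) = 2, so x = (10 ± 2)/2: x = 6 or x = 4.
Collecting all roots found:

x = 4 (multiplicity 2), x = 6


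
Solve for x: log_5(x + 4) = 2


Convert to exponential form: x + 4 = 5^2 = 25
x = 25 - 4 = 21
Check: log_5(21 + 4) = log_5(25) = log_5(25) = 2 ✓

x = 21


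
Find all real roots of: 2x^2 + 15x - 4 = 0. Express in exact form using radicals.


Using the quadratic formula: x = (-b ± sqrt(b^2 - 4ac)) / (2a)
Here a = 2, b = 15, c = -4
Discriminant = b^2 - 4ac = 15^2 - 4(2)(-4) = 225 + 32 = 257
Since discriminant = 257 > 0, there are two real roots.
x = (-15 ± sqrt(257)) / 4
Numerically: x ≈ 0.2578 or x ≈ -7.7578

x = (-15 + sqrt(257)) / 4 or x = (-15 - sqrt(257)) / 4


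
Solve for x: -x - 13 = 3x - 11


Starting with: -x - 13 = 3x - 11
Move all x terms to left: (-1 - 3)x = -11 + 13
Simplify: -4x = 2
Divide both sides by -4: x = -1/2

x = -1/2


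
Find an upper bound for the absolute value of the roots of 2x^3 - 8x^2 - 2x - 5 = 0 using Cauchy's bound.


Cauchy's bound: all roots r satisfy |r| <= 1 + max(|a_i/a_n|) for i = 0,...,n-1
where a_n is the leading coefficient.

Coefficients: [2, -8, -2, -5]
Leading coefficient a_n = 2
Ratios |a_i/a_n|: 4, 1, 5/2
Maximum ratio: 4
Cauchy's bound: |r| <= 1 + 4 = 5

Upper bound = 5


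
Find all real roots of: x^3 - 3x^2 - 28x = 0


The constant term is 0, so x = 0 is a root. Factor out x:
  x(x^2 - 3x - 28) = 0
Solve the quadratic x^2 - 3x - 28 = 0: discriminant = (-3)^2 - 4(1)(-28) = 9 + 112 = 121.
sqrt(121) = 11, so x = (3 ± 11)/2: x = 7 or x = -4.

x = -4, x = 0, x = 7


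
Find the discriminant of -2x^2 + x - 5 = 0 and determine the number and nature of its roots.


For ax^2 + bx + c = 0, discriminant D = b^2 - 4ac
Here a = -2, b = 1, c = -5
D = (1)^2 - 4(-2)(-5) = 1 - 40 = -39

D = -39 < 0
The equation has no real roots (2 complex conjugate roots).

Discriminant = -39, no real roots (2 complex conjugate roots)


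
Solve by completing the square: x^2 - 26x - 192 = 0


Start: x^2 - 26x - 192 = 0
Move constant: x^2 - 26x = 192
Half of -26 is -13, squared is 169
Add 169 to both sides: x^2 - 26x + 169 = 361
(x - 13)^2 = 361
x - 13 = ±19
x = 13 + 19 = 32 or x = 13 - 19 = -6

x = -6, x = 32


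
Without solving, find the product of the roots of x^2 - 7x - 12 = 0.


By Vieta's formulas for ax^2 + bx + c = 0:
  Sum of roots = -b/a
  Product of roots = c/a

Here a = 1, b = -7, c = -12
Sum = -(-7)/1 = 7
Product = -12/1 = -12

Product = -12


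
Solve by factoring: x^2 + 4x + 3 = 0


We need two numbers that multiply to 3 and add to 4.
Those numbers are 3 and 1 (since 3 * 1 = 3 and 3 + 1 = 4).
So x^2 + 4x + 3 = (x + 3)(x + 1) = 0
Setting each factor to zero: x = -3 or x = -1

x = -3, x = -1


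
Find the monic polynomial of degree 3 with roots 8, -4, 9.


A monic polynomial with roots 8, -4, 9 is:
p(x) = (x - 8)(x + 4)(x - 9)
After multiplying by (x - 8): x - 8
After multiplying by (x + 4): x^2 - 4x - 32
After multiplying by (x - 9): x^3 - 13x^2 + 4x + 288

x^3 - 13x^2 + 4x + 288


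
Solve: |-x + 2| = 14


An absolute value equation |expr| = 14 gives two cases:
Case 1: -x + 2 = 14
  -x = 12, so x = -12
Case 2: -x + 2 = -14
  -x = -16, so x = 16

x = -12, x = 16


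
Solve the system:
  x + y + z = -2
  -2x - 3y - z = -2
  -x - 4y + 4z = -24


Using Cramer's rule. Expand each determinant along the first row.
D  = 1*[(-3)*4 - (-1)*(-4)] - 1*[(-2)*4 - (-1)*(-1)] + 1*[(-2)*(-4) - (-3)*(-1)]
  = 1*(-16) - 1*(-9) + 1*(5) = -2
Dx = (-2)*[(-3)*4 - (-1)*(-4)] - 1*[(-2)*4 - (-1)*(-24)] + 1*[(-2)*(-4) - (-3)*(-24)]
  = (-2)*(-16) - 1*(-32) + 1*(-64) = 0
Dy = 1*[(-2)*4 - (-1)*(-24)] - (-2)*[(-2)*4 - (-1)*(-1)] + 1*[(-2)*(-24) - (-2)*(-1)]
  = 1*(-32) - (-2)*(-9) + 1*(46) = -4
Dz = 1*[(-3)*(-24) - (-2)*(-4)] - 1*[(-2)*(-24) - (-2)*(-1)] + (-2)*[(-2)*(-4) - (-3)*(-1)]
  = 1*(64) - 1*(46) + (-2)*(5) = 8
x = Dx/D = 0/-2 = 0, y = Dy/D = -4/-2 = 2, z = Dz/D = 8/-2 = -4
Check eq1: (1)(0) + (1)(2) + (1)(-4) = -2 = -2 ✓
Check eq2: (-2)(0) + (-3)(2) + (-1)(-4) = -2 = -2 ✓
Check eq3: (-1)(0) + (-4)(2) + (4)(-4) = -24 = -24 ✓

x = 0, y = 2, z = -4


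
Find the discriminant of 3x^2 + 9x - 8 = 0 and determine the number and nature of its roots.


For ax^2 + bx + c = 0, discriminant D = b^2 - 4ac
Here a = 3, b = 9, c = -8
D = (9)^2 - 4(3)(-8) = 81 + 96 = 177

D = 177 > 0 but not a perfect square
The equation has 2 distinct real irrational roots.

Discriminant = 177, 2 distinct real irrational roots


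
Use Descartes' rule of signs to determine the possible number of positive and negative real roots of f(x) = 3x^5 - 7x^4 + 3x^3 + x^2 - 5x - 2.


Descartes' rule of signs:

For positive roots, count sign changes in f(x) = 3x^5 - 7x^4 + 3x^3 + x^2 - 5x - 2:
Signs of coefficients: +, -, +, +, -, -
Number of sign changes: 3
Possible positive real roots: 3, 1

For negative roots, examine f(-x) = -3x^5 - 7x^4 - 3x^3 + x^2 + 5x - 2:
Signs of coefficients: -, -, -, +, +, -
Number of sign changes: 2
Possible negative real roots: 2, 0

Positive roots: 3 or 1; Negative roots: 2 or 0


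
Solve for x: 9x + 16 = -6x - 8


Starting with: 9x + 16 = -6x - 8
Move all x terms to left: (9 + 6)x = -8 - 16
Simplify: 15x = -24
Divide both sides by 15: x = -8/5

x = -8/5


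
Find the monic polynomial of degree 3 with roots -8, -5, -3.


A monic polynomial with roots -8, -5, -3 is:
p(x) = (x + 8)(x + 5)(x + 3)
After multiplying by (x + 8): x + 8
After multiplying by (x + 5): x^2 + 13x + 40
After multiplying by (x + 3): x^3 + 16x^2 + 79x + 120

x^3 + 16x^2 + 79x + 120


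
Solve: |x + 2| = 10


An absolute value equation |expr| = 10 gives two cases:
Case 1: x + 2 = 10
  x = 8, so x = 8
Case 2: x + 2 = -10
  x = -12, so x = -12

x = -12, x = 8


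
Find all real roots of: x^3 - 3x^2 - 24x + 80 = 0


Let p(x) = x^3 - 3x^2 - 24x + 80. By the rational root theorem (leading coefficient 1), any rational root is an integer divisor of 80: try ±1, ±2, ... in turn.
Test x = 1: value = 54 ≠ 0.
Test x = -1: value = 100 ≠ 0.
Test x = 2: value = 28 ≠ 0.
Test x = -2: value = 108 ≠ 0.
Test x = 4: value = 0 ✓, so (x - 4) is a factor.
Synthetic division by (x - 4): bring down 1; 1(4) - 3 = 1; 1(4) - 24 = -20; (-20)(4) + 80 = 0 → quotient x^2 + x - 20, remainder 0.
Solve the quadratic x^2 + x - 20 = 0: discriminant = 1^2 - 4(1)(-20) = 1 + 80 = 81.
sqrt(81) = 9, so x = (-1 ± 9)/2: x = 4 or x = -5.

x = -5, x = 4 (multiplicity 2)


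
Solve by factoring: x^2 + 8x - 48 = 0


We need two numbers that multiply to -48 and add to 8.
Those numbers are 12 and -4 (since 12 * (-4) = -48 and 12 + (-4) = 8).
So x^2 + 8x - 48 = (x + 12)(x - 4) = 0
Setting each factor to zero: x = -12 or x = 4

x = -12, x = 4


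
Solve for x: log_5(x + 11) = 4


Convert to exponential form: x + 11 = 5^4 = 625
x = 625 - 11 = 614
Check: log_5(614 + 11) = log_5(625) = log_5(625) = 4 ✓

x = 614


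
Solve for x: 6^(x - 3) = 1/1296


Express both sides with the same base.
1/1296 = 6^(-4)
Since the bases match, equate exponents: x - 3 = -4
So x = -4 - (-3) = -1

x = -1


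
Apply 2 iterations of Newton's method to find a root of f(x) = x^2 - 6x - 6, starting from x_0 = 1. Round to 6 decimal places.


Newton's method: x_(n+1) = x_n - f(x_n)/f'(x_n)
f(x) = x^2 - 6x - 6
f'(x) = 2x - 6

Iteration 1:
  f(1.000000) = -11.000000
  f'(1.000000) = -4.000000
  x_1 = 1.000000 - (-11.000000)/(-4.000000) = -1.750000

Iteration 2:
  f(-1.750000) = 7.562500
  f'(-1.750000) = -9.500000
  x_2 = -1.750000 - (7.562500)/(-9.500000) = -0.953947

x_2 = -0.953947


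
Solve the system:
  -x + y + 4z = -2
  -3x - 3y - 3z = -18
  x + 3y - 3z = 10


Using Cramer's rule. Expand each determinant along the first row.
D  = (-1)*[(-3)*(-3) - (-3)*3] - 1*[(-3)*(-3) - (-3)*1] + 4*[(-3)*3 - (-3)*1]
  = (-1)*(18) - 1*(12) + 4*(-6) = -54
Dx = (-2)*[(-3)*(-3) - (-3)*3] - 1*[(-18)*(-3) - (-3)*10] + 4*[(-18)*3 - (-3)*10]
  = (-2)*(18) - 1*(84) + 4*(-24) = -216
Dy = (-1)*[(-18)*(-3) - (-3)*10] - (-2)*[(-3)*(-3) - (-3)*1] + 4*[(-3)*10 - (-18)*1]
  = (-1)*(84) - (-2)*(12) + 4*(-12) = -108
Dz = (-1)*[(-3)*10 - (-18)*3] - 1*[(-3)*10 - (-18)*1] + (-2)*[(-3)*3 - (-3)*1]
  = (-1)*(24) - 1*(-12) + (-2)*(-6) = 0
x = Dx/D = -216/-54 = 4, y = Dy/D = -108/-54 = 2, z = Dz/D = 0/-54 = 0
Check eq1: (-1)(4) + (1)(2) + (4)(0) = -2 = -2 ✓
Check eq2: (-3)(4) + (-3)(2) + (-3)(0) = -18 = -18 ✓
Check eq3: (1)(4) + (3)(2) + (-3)(0) = 10 = 10 ✓

x = 4, y = 2, z = 0


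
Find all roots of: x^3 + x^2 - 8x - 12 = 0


Let p(x) = x^3 + x^2 - 8x - 12. By the rational root theorem (leading coefficient 1), any rational root is an integer divisor of 12: try ±1, ±2, ... in turn.
Test x = 1: value = -18 ≠ 0.
Test x = -1: value = -4 ≠ 0.
Test x = 2: value = -16 ≠ 0.
Test x = -2: value = 0 ✓, so (x + 2) is a factor.
Synthetic division by (x + 2): bring down 1; 1(-2) + 1 = -1; (-1)(-2) - 8 = -6; (-6)(-2) - 12 = 0 → quotient x^2 - x - 6, remainder 0.
Solve the quadratic x^2 - x - 6 = 0: discriminant = (-1)^2 - 4(1)(-6) = 1 + 24 = 25.
sqrt(25) = 5, so x = (1 ± 5)/2: x = 3 or x = -2.
Collecting all roots found:

x = -2 (multiplicity 2), x = 3


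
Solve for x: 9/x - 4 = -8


Subtract -4 from both sides: 9/x = -4
Multiply both sides by x: 9 = -4 * x
Divide by -4: x = -9/4

x = -9/4


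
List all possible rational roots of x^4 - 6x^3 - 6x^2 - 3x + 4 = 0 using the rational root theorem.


Rational root theorem: possible roots are ±p/q where:
  p divides the constant term (4): p ∈ {1, 2, 4}
  q divides the leading coefficient (1): q ∈ {1}

All possible rational roots: -4, -2, -1, 1, 2, 4

-4, -2, -1, 1, 2, 4


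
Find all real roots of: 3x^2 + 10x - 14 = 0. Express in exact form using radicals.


Using the quadratic formula: x = (-b ± sqrt(b^2 - 4ac)) / (2a)
Here a = 3, b = 10, c = -14
Discriminant = b^2 - 4ac = 10^2 - 4(3)(-14) = 100 + 168 = 268
Since discriminant = 268 > 0, there are two real roots.
x = (-10 ± 2*sqrt(67)) / 6
Simplifying: x = (-5 ± sqrt(67)) / 3
Numerically: x ≈ 1.0618 or x ≈ -4.3951

x = (-5 + sqrt(67)) / 3 or x = (-5 - sqrt(67)) / 3


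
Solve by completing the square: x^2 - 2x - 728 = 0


Start: x^2 - 2x - 728 = 0
Move constant: x^2 - 2x = 728
Half of -2 is -1, squared is 1
Add 1 to both sides: x^2 - 2x + 1 = 729
(x - 1)^2 = 729
x - 1 = ±27
x = 1 + 27 = 28 or x = 1 - 27 = -26

x = -26, x = 28


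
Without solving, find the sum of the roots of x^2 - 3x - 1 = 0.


By Vieta's formulas for ax^2 + bx + c = 0:
  Sum of roots = -b/a
  Product of roots = c/a

Here a = 1, b = -3, c = -1
Sum = -(-3)/1 = 3
Product = -1/1 = -1

Sum = 3


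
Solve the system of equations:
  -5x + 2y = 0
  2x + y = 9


Using Cramer's rule:
Determinant D = (-5)(1) - (2)(2) = -5 - 4 = -9
Dx = (0)(1) - (9)(2) = 0 - 18 = -18
Dy = (-5)(9) - (2)(0) = -45 - 0 = -45
x = Dx/D = -18/-9 = 2
y = Dy/D = -45/-9 = 5

x = 2, y = 5


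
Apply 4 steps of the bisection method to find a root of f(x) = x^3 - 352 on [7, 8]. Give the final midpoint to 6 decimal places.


f(x) = x^3 - 352
f(7) = -9 < 0
f(8) = 160 > 0

Step 1: midpoint = (7.000000 + 8.000000)/2 = 7.500000
  f(7.500000) = 69.875000
  f(mid) > 0, so root is in [7.000000, 7.500000]

Step 2: midpoint = (7.000000 + 7.500000)/2 = 7.250000
  f(7.250000) = 29.078125
  f(mid) > 0, so root is in [7.000000, 7.250000]

Step 3: midpoint = (7.000000 + 7.250000)/2 = 7.125000
  f(7.125000) = 9.705078
  f(mid) > 0, so root is in [7.000000, 7.125000]

Step 4: midpoint = (7.000000 + 7.125000)/2 = 7.062500
  f(7.062500) = 0.269775
  f(mid) > 0, so root is in [7.000000, 7.062500]

midpoint = 7.062500


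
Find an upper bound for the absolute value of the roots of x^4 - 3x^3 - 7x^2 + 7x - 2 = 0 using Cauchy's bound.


Cauchy's bound: all roots r satisfy |r| <= 1 + max(|a_i/a_n|) for i = 0,...,n-1
where a_n is the leading coefficient.

Coefficients: [1, -3, -7, 7, -2]
Leading coefficient a_n = 1
Ratios |a_i/a_n|: 3, 7, 7, 2
Maximum ratio: 7
Cauchy's bound: |r| <= 1 + 7 = 8

Upper bound = 8


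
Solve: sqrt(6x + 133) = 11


Square both sides: 6x + 133 = 11^2 = 121
6x = 121 - 133 = -12
x = -2
Check: sqrt(6*(-2) + 133) = sqrt(121) = 11 ✓

x = -2


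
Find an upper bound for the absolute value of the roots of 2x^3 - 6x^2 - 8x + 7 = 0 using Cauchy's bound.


Cauchy's bound: all roots r satisfy |r| <= 1 + max(|a_i/a_n|) for i = 0,...,n-1
where a_n is the leading coefficient.

Coefficients: [2, -6, -8, 7]
Leading coefficient a_n = 2
Ratios |a_i/a_n|: 3, 4, 7/2
Maximum ratio: 4
Cauchy's bound: |r| <= 1 + 4 = 5

Upper bound = 5


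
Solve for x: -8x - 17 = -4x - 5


Starting with: -8x - 17 = -4x - 5
Move all x terms to left: (-8 + 4)x = -5 + 17
Simplify: -4x = 12
Divide both sides by -4: x = -3

x = -3


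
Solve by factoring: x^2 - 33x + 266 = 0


We need two numbers that multiply to 266 and add to -33.
Those numbers are -19 and -14 (since (-19) * (-14) = 266 and (-19) + (-14) = -33).
So x^2 - 33x + 266 = (x - 19)(x - 14) = 0
Setting each factor to zero: x = 19 or x = 14

x = 14, x = 19


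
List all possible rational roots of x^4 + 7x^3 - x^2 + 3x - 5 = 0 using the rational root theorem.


Rational root theorem: possible roots are ±p/q where:
  p divides the constant term (-5): p ∈ {1, 5}
  q divides the leading coefficient (1): q ∈ {1}

All possible rational roots: -5, -1, 1, 5

-5, -1, 1, 5


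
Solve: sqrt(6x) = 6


Square both sides: 6x = 6^2 = 36
6x = 36 - 0 = 36
x = 6
Check: sqrt(6*6 + 0) = sqrt(36) = 6 ✓

x = 6


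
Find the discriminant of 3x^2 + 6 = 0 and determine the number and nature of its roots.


For ax^2 + bx + c = 0, discriminant D = b^2 - 4ac
Here a = 3, b = 0, c = 6
D = (0)^2 - 4(3)(6) = 0 - 72 = -72

D = -72 < 0
The equation has no real roots (2 complex conjugate roots).

Discriminant = -72, no real roots (2 complex conjugate roots)


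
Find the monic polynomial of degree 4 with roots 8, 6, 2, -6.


A monic polynomial with roots 8, 6, 2, -6 is:
p(x) = (x - 8)(x - 6)(x - 2)(x + 6)
After multiplying by (x - 8): x - 8
After multiplying by (x - 6): x^2 - 14x + 48
After multiplying by (x - 2): x^3 - 16x^2 + 76x - 96
After multiplying by (x + 6): x^4 - 10x^3 - 20x^2 + 360x - 576

x^4 - 10x^3 - 20x^2 + 360x - 576


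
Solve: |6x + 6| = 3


An absolute value equation |expr| = 3 gives two cases:
Case 1: 6x + 6 = 3
  6x = -3, so x = -1/2
Case 2: 6x + 6 = -3
  6x = -9, so x = -3/2

x = -3/2, x = -1/2


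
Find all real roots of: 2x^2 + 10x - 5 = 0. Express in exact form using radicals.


Using the quadratic formula: x = (-b ± sqrt(b^2 - 4ac)) / (2a)
Here a = 2, b = 10, c = -5
Discriminant = b^2 - 4ac = 10^2 - 4(2)(-5) = 100 + 40 = 140
Since discriminant = 140 > 0, there are two real roots.
x = (-10 ± 2*sqrt(35)) / 4
Simplifying: x = (-5 ± sqrt(35)) / 2
Numerically: x ≈ 0.4580 or x ≈ -5.4580

x = (-5 + sqrt(35)) / 2 or x = (-5 - sqrt(35)) / 2


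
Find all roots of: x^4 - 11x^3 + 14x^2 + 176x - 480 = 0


Let p(x) = x^4 - 11x^3 + 14x^2 + 176x - 480. By the rational root theorem (leading coefficient 1), any rational root is an integer divisor of 480: try ±1, ±2, ... in turn.
Test x = 1: value = -300 ≠ 0.
Test x = -1: value = -630 ≠ 0.
Test x = 2: value = -144 ≠ 0.
Test x = -2: value = -672 ≠ 0.
Test x = 3: value = -42 ≠ 0.
Test x = -3: value = -504 ≠ 0.
Test x = 4: value = 0 ✓, so (x - 4) is a factor.
Synthetic division by (x - 4): bring down 1; 1(4) - 11 = -7; (-7)(4) + 14 = -14; (-14)(4) + 176 = 120; 120(4) - 480 = 0 → quotient x^3 - 7x^2 - 14x + 120, remainder 0.
Continue with the quotient x^3 - 7x^2 - 14x + 120 (candidates must divide 120; re-test x = 4 first in case it repeats).
Test x = 4: value = 16 ≠ 0.
Test x = -4: value = 0 ✓, so (x + 4) is a factor.
Synthetic division by (x + 4): bring down 1; 1(-4) - 7 = -11; (-11)(-4) - 14 = 30; 30(-4) + 120 = 0 → quotient x^2 - 11x + 30, remainder 0.
Solve the quadratic x^2 - 11x + 30 = 0: discriminant = (-11)^2 - 4(1)(30) = 121 - 120 = 1.
sqrt(1) = 1, so x = (11 ± 1)/2: x = 6 or x = 5.
Collecting all roots found:

x = -4, x = 4, x = 5, x = 6


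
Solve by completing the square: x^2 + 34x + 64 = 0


Start: x^2 + 34x + 64 = 0
Move constant: x^2 + 34x = -64
Half of 34 is 17, squared is 289
Add 289 to both sides: x^2 + 34x + 289 = 225
(x + 17)^2 = 225
x + 17 = ±15
x = -17 + 15 = -2 or x = -17 - 15 = -32

x = -32, x = -2


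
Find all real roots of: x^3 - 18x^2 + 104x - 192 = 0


Let p(x) = x^3 - 18x^2 + 104x - 192. By the rational root theorem (leading coefficient 1), any rational root is an integer divisor of 192: try ±1, ±2, ... in turn.
Test x = 1: value = -105 ≠ 0.
Test x = -1: value = -315 ≠ 0.
Test x = 2: value = -48 ≠ 0.
Test x = -2: value = -480 ≠ 0.
Test x = 3: value = -15 ≠ 0.
Test x = -3: value = -693 ≠ 0.
Test x = 4: value = 0 ✓, so (x - 4) is a factor.
Synthetic division by (x - 4): bring down 1; 1(4) - 18 = -14; (-14)(4) + 104 = 48; 48(4) - 192 = 0 → quotient x^2 - 14x + 48, remainder 0.
Solve the quadratic x^2 - 14x + 48 = 0: discriminant = (-14)^2 - 4(1)(48) = 196 - 192 = 4.
sqrt(4) = 2, so x = (14 ± 2)/2: x = 8 or x = 6.

x = 4, x = 6, x = 8


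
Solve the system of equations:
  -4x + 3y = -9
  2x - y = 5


Using Cramer's rule:
Determinant D = (-4)(-1) - (2)(3) = 4 - 6 = -2
Dx = (-9)(-1) - (5)(3) = 9 - 15 = -6
Dy = (-4)(5) - (2)(-9) = -20 + 18 = -2
x = Dx/D = -6/-2 = 3
y = Dy/D = -2/-2 = 1

x = 3, y = 1


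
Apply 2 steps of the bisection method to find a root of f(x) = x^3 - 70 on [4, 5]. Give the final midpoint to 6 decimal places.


f(x) = x^3 - 70
f(4) = -6 < 0
f(5) = 55 > 0

Step 1: midpoint = (4.000000 + 5.000000)/2 = 4.500000
  f(4.500000) = 21.125000
  f(mid) > 0, so root is in [4.000000, 4.500000]

Step 2: midpoint = (4.000000 + 4.500000)/2 = 4.250000
  f(4.250000) = 6.765625
  f(mid) > 0, so root is in [4.000000, 4.250000]

midpoint = 4.250000


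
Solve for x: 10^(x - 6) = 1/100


Express both sides with the same base.
1/100 = 10^(-2)
Since the bases match, equate exponents: x - 6 = -2
So x = -2 - (-6) = 4

x = 4


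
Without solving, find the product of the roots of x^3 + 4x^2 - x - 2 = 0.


By Vieta's formulas for x^3 + bx^2 + cx + d = 0:
  r1 + r2 + r3 = -b/a = -4
  r1*r2 + r1*r3 + r2*r3 = c/a = -1
  r1*r2*r3 = -d/a = 2


Product = 2


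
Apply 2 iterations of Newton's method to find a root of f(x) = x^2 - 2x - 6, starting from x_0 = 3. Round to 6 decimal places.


Newton's method: x_(n+1) = x_n - f(x_n)/f'(x_n)
f(x) = x^2 - 2x - 6
f'(x) = 2x - 2

Iteration 1:
  f(3.000000) = -3.000000
  f'(3.000000) = 4.000000
  x_1 = 3.000000 - (-3.000000)/(4.000000) = 3.750000

Iteration 2:
  f(3.750000) = 0.562500
  f'(3.750000) = 5.500000
  x_2 = 3.750000 - (0.562500)/(5.500000) = 3.647727

x_2 = 3.647727


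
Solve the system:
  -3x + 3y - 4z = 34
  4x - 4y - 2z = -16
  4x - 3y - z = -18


Using Cramer's rule. Expand each determinant along the first row.
D  = (-3)*[(-4)*(-1) - (-2)*(-3)] - 3*[4*(-1) - (-2)*4] + (-4)*[4*(-3) - (-4)*4]
  = (-3)*(-2) - 3*(4) + (-4)*(4) = -22
Dx = 34*[(-4)*(-1) - (-2)*(-3)] - 3*[(-16)*(-1) - (-2)*(-18)] + (-4)*[(-16)*(-3) - (-4)*(-18)]
  = 34*(-2) - 3*(-20) + (-4)*(-24) = 88
Dy = (-3)*[(-16)*(-1) - (-2)*(-18)] - 34*[4*(-1) - (-2)*4] + (-4)*[4*(-18) - (-16)*4]
  = (-3)*(-20) - 34*(4) + (-4)*(-8) = -44
Dz = (-3)*[(-4)*(-18) - (-16)*(-3)] - 3*[4*(-18) - (-16)*4] + 34*[4*(-3) - (-4)*4]
  = (-3)*(24) - 3*(-8) + 34*(4) = 88
x = Dx/D = 88/-22 = -4, y = Dy/D = -44/-22 = 2, z = Dz/D = 88/-22 = -4
Check eq1: (-3)(-4) + (3)(2) + (-4)(-4) = 34 = 34 ✓
Check eq2: (4)(-4) + (-4)(2) + (-2)(-4) = -16 = -16 ✓
Check eq3: (4)(-4) + (-3)(2) + (-1)(-4) = -18 = -18 ✓

x = -4, y = 2, z = -4


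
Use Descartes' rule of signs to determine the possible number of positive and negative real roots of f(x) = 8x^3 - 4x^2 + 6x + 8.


Descartes' rule of signs:

For positive roots, count sign changes in f(x) = 8x^3 - 4x^2 + 6x + 8:
Signs of coefficients: +, -, +, +
Number of sign changes: 2
Possible positive real roots: 2, 0

For negative roots, examine f(-x) = -8x^3 - 4x^2 - 6x + 8:
Signs of coefficients: -, -, -, +
Number of sign changes: 1
Possible negative real roots: 1

Positive roots: 2 or 0; Negative roots: 1


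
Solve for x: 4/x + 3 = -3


Subtract 3 from both sides: 4/x = -6
Multiply both sides by x: 4 = -6 * x
Divide by -6: x = -2/3

x = -2/3


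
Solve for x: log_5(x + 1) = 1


Convert to exponential form: x + 1 = 5^1 = 5
x = 5 - 1 = 4
Check: log_5(4 + 1) = log_5(5) = log_5(5) = 1 ✓

x = 4


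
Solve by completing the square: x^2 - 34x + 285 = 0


Start: x^2 - 34x + 285 = 0
Move constant: x^2 - 34x = -285
Half of -34 is -17, squared is 289
Add 289 to both sides: x^2 - 34x + 289 = 4
(x - 17)^2 = 4
x - 17 = ±2
x = 17 + 2 = 19 or x = 17 - 2 = 15

x = 15, x = 19


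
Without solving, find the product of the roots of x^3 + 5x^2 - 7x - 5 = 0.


By Vieta's formulas for x^3 + bx^2 + cx + d = 0:
  r1 + r2 + r3 = -b/a = -5
  r1*r2 + r1*r3 + r2*r3 = c/a = -7
  r1*r2*r3 = -d/a = 5


Product = 5


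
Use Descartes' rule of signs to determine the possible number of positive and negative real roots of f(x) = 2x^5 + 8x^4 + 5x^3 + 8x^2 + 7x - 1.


Descartes' rule of signs:

For positive roots, count sign changes in f(x) = 2x^5 + 8x^4 + 5x^3 + 8x^2 + 7x - 1:
Signs of coefficients: +, +, +, +, +, -
Number of sign changes: 1
Possible positive real roots: 1

For negative roots, examine f(-x) = -2x^5 + 8x^4 - 5x^3 + 8x^2 - 7x - 1:
Signs of coefficients: -, +, -, +, -, -
Number of sign changes: 4
Possible negative real roots: 4, 2, 0

Positive roots: 1; Negative roots: 4 or 2 or 0


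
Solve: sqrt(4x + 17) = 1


Square both sides: 4x + 17 = 1^2 = 1
4x = 1 - 17 = -16
x = -4
Check: sqrt(4*(-4) + 17) = sqrt(1) = 1 ✓

x = -4


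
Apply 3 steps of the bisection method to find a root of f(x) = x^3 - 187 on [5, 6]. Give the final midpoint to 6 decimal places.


f(x) = x^3 - 187
f(5) = -62 < 0
f(6) = 29 > 0

Step 1: midpoint = (5.000000 + 6.000000)/2 = 5.500000
  f(5.500000) = -20.625000
  f(mid) < 0, so root is in [5.500000, 6.000000]

Step 2: midpoint = (5.500000 + 6.000000)/2 = 5.750000
  f(5.750000) = 3.109375
  f(mid) > 0, so root is in [5.500000, 5.750000]

Step 3: midpoint = (5.500000 + 5.750000)/2 = 5.625000
  f(5.625000) = -9.021484
  f(mid) < 0, so root is in [5.625000, 5.750000]

midpoint = 5.625000


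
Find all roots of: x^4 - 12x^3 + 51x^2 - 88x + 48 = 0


Let p(x) = x^4 - 12x^3 + 51x^2 - 88x + 48. By the rational root theorem (leading coefficient 1), any rational root is an integer divisor of 48: try ±1, ±2, ... in turn.
Test x = 1: value = 0 ✓, so (x - 1) is a factor.
Synthetic division by (x - 1): bring down 1; 1(1) - 12 = -11; (-11)(1) + 51 = 40; 40(1) - 88 = -48; (-48)(1) + 48 = 0 → quotient x^3 - 11x^2 + 40x - 48, remainder 0.
Continue with the quotient x^3 - 11x^2 + 40x - 48 (candidates must divide 48; re-test x = 1 first in case it repeats).
Test x = 1: value = -18 ≠ 0.
Test x = -1: value = -100 ≠ 0.
Test x = 2: value = -4 ≠ 0.
Test x = -2: value = -180 ≠ 0.
Test x = 3: value = 0 ✓, so (x - 3) is a factor.
Synthetic division by (x - 3): bring down 1; 1(3) - 11 = -8; (-8)(3) + 40 = 16; 16(3) - 48 = 0 → quotient x^2 - 8x + 16, remainder 0.
Solve the quadratic x^2 - 8x + 16 = 0: discriminant = (-8)^2 - 4(1)(16) = 64 - 64 = 0.
Discriminant = 0, so a double root: x = 8/2 = 4.
Collecting all roots found:

x = 1, x = 3, x = 4 (multiplicity 2)


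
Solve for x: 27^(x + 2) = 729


Express both sides with the same base.
729 = 27^2
Since the bases match, equate exponents: x + 2 = 2
So x = 2 - (2) = 0

x = 0


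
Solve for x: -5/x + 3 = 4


Subtract 3 from both sides: -5/x = 1
Multiply both sides by x: -5 = 1 * x
Divide by 1: x = -5

x = -5


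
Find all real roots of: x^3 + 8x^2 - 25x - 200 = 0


Let p(x) = x^3 + 8x^2 - 25x - 200. By the rational root theorem (leading coefficient 1), any rational root is an integer divisor of 200: try ±1, ±2, ... in turn.
Test x = 1: value = -216 ≠ 0.
Test x = -1: value = -168 ≠ 0.
Test x = 2: value = -210 ≠ 0.
Test x = -2: value = -126 ≠ 0.
Test x = 4: value = -108 ≠ 0.
Test x = -4: value = -36 ≠ 0.
Test x = 5: value = 0 ✓, so (x - 5) is a factor.
Synthetic division by (x - 5): bring down 1; 1(5) + 8 = 13; 13(5) - 25 = 40; 40(5) - 200 = 0 → quotient x^2 + 13x + 40, remainder 0.
Solve the quadratic x^2 + 13x + 40 = 0: discriminant = 13^2 - 4(1)(40) = 169 - 160 = 9.
sqrt(9) = 3, so x = (-13 ± 3)/2: x = -5 or x = -8.

x = -8, x = -5, x = 5
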